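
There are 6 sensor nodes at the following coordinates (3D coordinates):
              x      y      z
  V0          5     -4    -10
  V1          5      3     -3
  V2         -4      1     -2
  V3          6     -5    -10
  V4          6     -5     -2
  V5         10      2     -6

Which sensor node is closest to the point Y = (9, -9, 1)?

V4

Since √ is increasing, it suffices to compare squared distances:
|YV0|² = (9−5)² + (-9−(-4))² + (1−(-10))² = 16 + 25 + 121 = 162
|YV1|² = (9−5)² + (-9−3)² + (1−(-3))² = 16 + 144 + 16 = 176
|YV2|² = (9−(-4))² + (-9−1)² + (1−(-2))² = 169 + 100 + 9 = 278
|YV3|² = (9−6)² + (-9−(-5))² + (1−(-10))² = 9 + 16 + 121 = 146
|YV4|² = (9−6)² + (-9−(-5))² + (1−(-2))² = 9 + 16 + 9 = 34
|YV5|² = (9−10)² + (-9−2)² + (1−(-6))² = 1 + 121 + 49 = 171
Minimum is at V4.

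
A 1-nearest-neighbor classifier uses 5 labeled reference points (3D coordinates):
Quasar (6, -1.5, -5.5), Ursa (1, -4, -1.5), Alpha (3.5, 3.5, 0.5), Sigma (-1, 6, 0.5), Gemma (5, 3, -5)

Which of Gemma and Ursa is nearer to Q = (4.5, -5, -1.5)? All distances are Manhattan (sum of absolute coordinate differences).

d(Q, Gemma) = |4.5−5| + |-5−3| + |-1.5−(-5)| = 0.5 + 8 + 3.5 = 12
d(Q, Ursa) = |4.5−1| + |-5−(-4)| + |-1.5−(-1.5)| = 3.5 + 1 + 0 = 4.5
12 > 4.5, so Ursa is closer.

Ursa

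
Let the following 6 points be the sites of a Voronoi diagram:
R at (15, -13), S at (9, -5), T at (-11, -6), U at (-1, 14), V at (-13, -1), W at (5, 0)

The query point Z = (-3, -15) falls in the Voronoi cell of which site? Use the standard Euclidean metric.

Since √ is increasing, it suffices to compare squared distances:
|ZR|² = (-3−15)² + (-15−(-13))² = 324 + 4 = 328
|ZS|² = (-3−9)² + (-15−(-5))² = 144 + 100 = 244
|ZT|² = (-3−(-11))² + (-15−(-6))² = 64 + 81 = 145
|ZU|² = (-3−(-1))² + (-15−14)² = 4 + 841 = 845
|ZV|² = (-3−(-13))² + (-15−(-1))² = 100 + 196 = 296
|ZW|² = (-3−5)² + (-15−0)² = 64 + 225 = 289
T is nearest.

T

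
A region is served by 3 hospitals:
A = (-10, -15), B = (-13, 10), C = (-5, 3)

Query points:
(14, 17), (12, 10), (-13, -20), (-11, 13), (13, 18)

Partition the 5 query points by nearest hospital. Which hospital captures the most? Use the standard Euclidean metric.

C

(14, 17) — d² to each: A:1600, B:778, C:557 → nearest is C
(12, 10) — d² to each: A:1109, B:625, C:338 → nearest is C
(-13, -20) — d² to each: A:34, B:900, C:593 → nearest is A
(-11, 13) — d² to each: A:785, B:13, C:136 → nearest is B
(13, 18) — d² to each: A:1618, B:740, C:549 → nearest is C
Tally — A:1, B:1, C:3. C captures the most (3).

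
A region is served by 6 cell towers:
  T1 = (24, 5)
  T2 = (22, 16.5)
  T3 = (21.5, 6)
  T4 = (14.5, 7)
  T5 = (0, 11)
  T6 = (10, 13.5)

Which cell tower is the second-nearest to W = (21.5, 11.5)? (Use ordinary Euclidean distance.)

Since √ is increasing, it suffices to compare squared distances:
|WT1|² = (21.5−24)² + (11.5−5)² = 6.25 + 42.25 = 48.5
|WT2|² = (21.5−22)² + (11.5−16.5)² = 0.25 + 25 = 25.25
|WT3|² = (21.5−21.5)² + (11.5−6)² = 0 + 30.25 = 30.25
|WT4|² = (21.5−14.5)² + (11.5−7)² = 49 + 20.25 = 69.25
|WT5|² = (21.5−0)² + (11.5−11)² = 462.25 + 0.25 = 462.5
|WT6|² = (21.5−10)² + (11.5−13.5)² = 132.25 + 4 = 136.25
Sorted ascending: T2, T3, T1, … — the second-nearest is T3.

T3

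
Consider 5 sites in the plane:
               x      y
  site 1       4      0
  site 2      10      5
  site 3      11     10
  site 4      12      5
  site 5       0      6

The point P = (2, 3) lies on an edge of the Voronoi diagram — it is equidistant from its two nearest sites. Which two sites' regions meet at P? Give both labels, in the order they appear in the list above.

site 1 and site 5

Squared distances from P to each site:
d²(P, site 1) = 4 + 9 = 13
d²(P, site 2) = 64 + 4 = 68
d²(P, site 3) = 81 + 49 = 130
d²(P, site 4) = 100 + 4 = 104
d²(P, site 5) = 4 + 9 = 13
P is equidistant from site 1 and site 5 (both at squared distance 13), and every other site is strictly farther — so P lies on the site 1–site 5 Voronoi edge.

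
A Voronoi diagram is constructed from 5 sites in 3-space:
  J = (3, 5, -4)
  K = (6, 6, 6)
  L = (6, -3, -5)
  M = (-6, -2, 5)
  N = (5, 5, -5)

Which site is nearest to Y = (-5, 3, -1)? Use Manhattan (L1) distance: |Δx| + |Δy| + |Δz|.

d(Y,J) = |-5−3| + |3−5| + |-1−(-4)| = 8 + 2 + 3 = 13
d(Y,K) = |-5−6| + |3−6| + |-1−6| = 11 + 3 + 7 = 21
d(Y,L) = |-5−6| + |3−(-3)| + |-1−(-5)| = 11 + 6 + 4 = 21
d(Y,M) = |-5−(-6)| + |3−(-2)| + |-1−5| = 1 + 5 + 6 = 12
d(Y,N) = |-5−5| + |3−5| + |-1−(-5)| = 10 + 2 + 4 = 16
Minimum is at M.

M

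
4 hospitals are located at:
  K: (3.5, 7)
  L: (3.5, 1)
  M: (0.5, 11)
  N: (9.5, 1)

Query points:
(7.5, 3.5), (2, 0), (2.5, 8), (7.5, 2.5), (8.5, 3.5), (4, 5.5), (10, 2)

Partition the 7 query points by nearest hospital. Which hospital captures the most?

N

(7.5, 3.5) — d² to each: K:28.25, L:22.25, M:105.25, N:10.25 → nearest is N
(2, 0) — d² to each: K:51.25, L:3.25, M:123.25, N:57.25 → nearest is L
(2.5, 8) — d² to each: K:2, L:50, M:13, N:98 → nearest is K
(7.5, 2.5) — d² to each: K:36.25, L:18.25, M:121.25, N:6.25 → nearest is N
(8.5, 3.5) — d² to each: K:37.25, L:31.25, M:120.25, N:7.25 → nearest is N
(4, 5.5) — d² to each: K:2.5, L:20.5, M:42.5, N:50.5 → nearest is K
(10, 2) — d² to each: K:67.25, L:43.25, M:171.25, N:1.25 → nearest is N
Tally — K:2, L:1, N:4. N captures the most (4).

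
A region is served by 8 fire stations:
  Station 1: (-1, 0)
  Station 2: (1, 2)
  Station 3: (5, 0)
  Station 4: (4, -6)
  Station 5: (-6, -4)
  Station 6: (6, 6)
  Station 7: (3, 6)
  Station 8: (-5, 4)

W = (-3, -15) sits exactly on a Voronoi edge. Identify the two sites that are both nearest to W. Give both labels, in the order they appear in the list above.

Station 4 and Station 5

Squared distances from W to each site:
d²(W, Station 1) = 4 + 225 = 229
d²(W, Station 2) = 16 + 289 = 305
d²(W, Station 3) = 64 + 225 = 289
d²(W, Station 4) = 49 + 81 = 130
d²(W, Station 5) = 9 + 121 = 130
d²(W, Station 6) = 81 + 441 = 522
d²(W, Station 7) = 36 + 441 = 477
d²(W, Station 8) = 4 + 361 = 365
W is equidistant from Station 4 and Station 5 (both at squared distance 130), and every other site is strictly farther — so W lies on the Station 4–Station 5 Voronoi edge.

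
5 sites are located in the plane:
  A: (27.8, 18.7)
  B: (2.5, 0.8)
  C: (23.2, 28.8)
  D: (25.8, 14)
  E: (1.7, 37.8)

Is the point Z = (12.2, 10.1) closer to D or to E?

Compare squared distances:
|ZD|² = (12.2−25.8)² + (10.1−14)² = 184.96 + 15.21 = 200.17
|ZE|² = (12.2−1.7)² + (10.1−37.8)² = 110.25 + 767.29 = 877.54
200.17 < 877.54, so D is closer.

D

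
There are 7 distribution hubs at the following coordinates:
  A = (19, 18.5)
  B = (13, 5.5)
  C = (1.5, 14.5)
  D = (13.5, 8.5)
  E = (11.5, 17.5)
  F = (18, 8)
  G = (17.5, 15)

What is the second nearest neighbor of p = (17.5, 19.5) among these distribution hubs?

G

Squared Euclidean distances:
|pA|² = (17.5−19)² + (19.5−18.5)² = 2.25 + 1 = 3.25
|pB|² = (17.5−13)² + (19.5−5.5)² = 20.25 + 196 = 216.25
|pC|² = (17.5−1.5)² + (19.5−14.5)² = 256 + 25 = 281
|pD|² = (17.5−13.5)² + (19.5−8.5)² = 16 + 121 = 137
|pE|² = (17.5−11.5)² + (19.5−17.5)² = 36 + 4 = 40
|pF|² = (17.5−18)² + (19.5−8)² = 0.25 + 132.25 = 132.5
|pG|² = (17.5−17.5)² + (19.5−15)² = 0 + 20.25 = 20.25
Sorted ascending: A, G, E, … — the second-nearest is G.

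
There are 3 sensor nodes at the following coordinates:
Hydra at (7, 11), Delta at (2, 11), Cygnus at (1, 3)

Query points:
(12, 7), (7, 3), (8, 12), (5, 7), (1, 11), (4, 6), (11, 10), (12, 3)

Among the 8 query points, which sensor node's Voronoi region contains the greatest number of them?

(12, 7) — d² to each: Hydra:41, Delta:116, Cygnus:137 → nearest is Hydra
(7, 3) — d² to each: Hydra:64, Delta:89, Cygnus:36 → nearest is Cygnus
(8, 12) — d² to each: Hydra:2, Delta:37, Cygnus:130 → nearest is Hydra
(5, 7) — d² to each: Hydra:20, Delta:25, Cygnus:32 → nearest is Hydra
(1, 11) — d² to each: Hydra:36, Delta:1, Cygnus:64 → nearest is Delta
(4, 6) — d² to each: Hydra:34, Delta:29, Cygnus:18 → nearest is Cygnus
(11, 10) — d² to each: Hydra:17, Delta:82, Cygnus:149 → nearest is Hydra
(12, 3) — d² to each: Hydra:89, Delta:164, Cygnus:121 → nearest is Hydra
Tally — Hydra:5, Delta:1, Cygnus:2. Hydra captures the most (5).

Hydra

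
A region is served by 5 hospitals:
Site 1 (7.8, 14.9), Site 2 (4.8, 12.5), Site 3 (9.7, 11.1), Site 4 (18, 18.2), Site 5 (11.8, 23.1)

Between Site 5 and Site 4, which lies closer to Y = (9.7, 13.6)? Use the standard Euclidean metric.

Site 4

Compare squared distances:
d²(Y, Site 5) = (9.7−11.8)² + (13.6−23.1)² = 4.41 + 90.25 = 94.66
d²(Y, Site 4) = (9.7−18)² + (13.6−18.2)² = 68.89 + 21.16 = 90.05
94.66 > 90.05, so Site 4 is closer.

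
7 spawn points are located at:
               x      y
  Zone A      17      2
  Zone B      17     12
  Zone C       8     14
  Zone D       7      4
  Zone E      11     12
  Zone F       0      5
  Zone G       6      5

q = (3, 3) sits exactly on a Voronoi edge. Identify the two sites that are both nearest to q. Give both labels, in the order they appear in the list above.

Squared distances from q to each site:
d²(q, Zone A) = (3−17)² + (3−2)² = 196 + 1 = 197
d²(q, Zone B) = (3−17)² + (3−12)² = 196 + 81 = 277
d²(q, Zone C) = (3−8)² + (3−14)² = 25 + 121 = 146
d²(q, Zone D) = (3−7)² + (3−4)² = 16 + 1 = 17
d²(q, Zone E) = (3−11)² + (3−12)² = 64 + 81 = 145
d²(q, Zone F) = (3−0)² + (3−5)² = 9 + 4 = 13
d²(q, Zone G) = (3−6)² + (3−5)² = 9 + 4 = 13
q is equidistant from Zone F and Zone G (both at squared distance 13), and every other site is strictly farther — so q lies on the Zone F–Zone G Voronoi edge.

Zone F and Zone G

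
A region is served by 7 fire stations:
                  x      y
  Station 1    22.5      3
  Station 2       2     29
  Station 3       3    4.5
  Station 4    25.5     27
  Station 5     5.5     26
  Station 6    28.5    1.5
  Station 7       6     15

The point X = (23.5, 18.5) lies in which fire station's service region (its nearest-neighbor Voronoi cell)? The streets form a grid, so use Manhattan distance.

d(X, Station 1) = |23.5−22.5| + |18.5−3| = 1 + 15.5 = 16.5
d(X, Station 2) = |23.5−2| + |18.5−29| = 21.5 + 10.5 = 32
d(X, Station 3) = |23.5−3| + |18.5−4.5| = 20.5 + 14 = 34.5
d(X, Station 4) = |23.5−25.5| + |18.5−27| = 2 + 8.5 = 10.5
d(X, Station 5) = |23.5−5.5| + |18.5−26| = 18 + 7.5 = 25.5
d(X, Station 6) = |23.5−28.5| + |18.5−1.5| = 5 + 17 = 22
d(X, Station 7) = |23.5−6| + |18.5−15| = 17.5 + 3.5 = 21
Minimum is at Station 4.

Station 4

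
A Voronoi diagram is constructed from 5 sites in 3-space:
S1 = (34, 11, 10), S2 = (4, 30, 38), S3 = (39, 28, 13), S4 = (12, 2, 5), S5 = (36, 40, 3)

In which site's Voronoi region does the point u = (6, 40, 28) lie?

Squared Euclidean distances:
|uS1|² = 784 + 841 + 324 = 1949
|uS2|² = 4 + 100 + 100 = 204
|uS3|² = 1089 + 144 + 225 = 1458
|uS4|² = 36 + 1444 + 529 = 2009
|uS5|² = 900 + 0 + 625 = 1525
Minimum is at S2.

S2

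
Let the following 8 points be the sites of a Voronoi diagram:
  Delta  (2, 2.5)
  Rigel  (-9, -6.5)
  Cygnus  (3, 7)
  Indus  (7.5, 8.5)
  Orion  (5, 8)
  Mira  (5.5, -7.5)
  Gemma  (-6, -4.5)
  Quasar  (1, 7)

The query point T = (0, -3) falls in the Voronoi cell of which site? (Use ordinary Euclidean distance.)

Compare squared distances (the ordering matches that of the actual distances):
d²(T, Delta) = 4 + 30.25 = 34.25
d²(T, Rigel) = 81 + 12.25 = 93.25
d²(T, Cygnus) = 9 + 100 = 109
d²(T, Indus) = 56.25 + 132.25 = 188.5
d²(T, Orion) = 25 + 121 = 146
d²(T, Mira) = 30.25 + 20.25 = 50.5
d²(T, Gemma) = 36 + 2.25 = 38.25
d²(T, Quasar) = 1 + 100 = 101
Delta is nearest.

Delta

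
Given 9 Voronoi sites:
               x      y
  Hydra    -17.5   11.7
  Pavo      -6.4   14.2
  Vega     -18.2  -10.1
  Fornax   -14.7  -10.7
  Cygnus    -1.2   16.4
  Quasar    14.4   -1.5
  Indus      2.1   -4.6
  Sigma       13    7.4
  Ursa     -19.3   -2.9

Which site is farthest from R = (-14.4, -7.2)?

Sigma

Compare squared distances (the ordering matches that of the actual distances):
d²(R, Hydra) = 9.61 + 357.21 = 366.82
d²(R, Pavo) = 64 + 457.96 = 521.96
d²(R, Vega) = 14.44 + 8.41 = 22.85
d²(R, Fornax) = 0.09 + 12.25 = 12.34
d²(R, Cygnus) = 174.24 + 556.96 = 731.2
d²(R, Quasar) = 829.44 + 32.49 = 861.93
d²(R, Indus) = 272.25 + 6.76 = 279.01
d²(R, Sigma) = 750.76 + 213.16 = 963.92
d²(R, Ursa) = 24.01 + 18.49 = 42.5
The largest is to Sigma.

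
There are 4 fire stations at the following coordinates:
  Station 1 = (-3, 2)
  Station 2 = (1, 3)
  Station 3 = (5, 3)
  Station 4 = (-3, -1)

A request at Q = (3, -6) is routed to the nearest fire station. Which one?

Station 4

Compare squared distances (the ordering matches that of the actual distances):
d²(Q, Station 1) = (3−(-3))² + (-6−2)² = 36 + 64 = 100
d²(Q, Station 2) = (3−1)² + (-6−3)² = 4 + 81 = 85
d²(Q, Station 3) = (3−5)² + (-6−3)² = 4 + 81 = 85
d²(Q, Station 4) = (3−(-3))² + (-6−(-1))² = 36 + 25 = 61
Minimum is at Station 4.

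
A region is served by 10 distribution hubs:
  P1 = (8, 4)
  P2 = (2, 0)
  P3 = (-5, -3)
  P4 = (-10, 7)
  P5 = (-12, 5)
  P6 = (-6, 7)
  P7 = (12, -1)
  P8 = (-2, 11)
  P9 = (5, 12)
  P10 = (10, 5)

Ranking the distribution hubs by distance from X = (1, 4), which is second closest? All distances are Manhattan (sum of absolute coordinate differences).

P1

d(X,P1) = |1−8| + |4−4| = 7 + 0 = 7
d(X,P2) = |1−2| + |4−0| = 1 + 4 = 5
d(X,P3) = |1−(-5)| + |4−(-3)| = 6 + 7 = 13
d(X,P4) = |1−(-10)| + |4−7| = 11 + 3 = 14
d(X,P5) = |1−(-12)| + |4−5| = 13 + 1 = 14
d(X,P6) = |1−(-6)| + |4−7| = 7 + 3 = 10
d(X,P7) = |1−12| + |4−(-1)| = 11 + 5 = 16
d(X,P8) = |1−(-2)| + |4−11| = 3 + 7 = 10
d(X,P9) = |1−5| + |4−12| = 4 + 8 = 12
d(X, P10) = |1−10| + |4−5| = 9 + 1 = 10
Sorted ascending: P2, P1, P6, … — the second-nearest is P1.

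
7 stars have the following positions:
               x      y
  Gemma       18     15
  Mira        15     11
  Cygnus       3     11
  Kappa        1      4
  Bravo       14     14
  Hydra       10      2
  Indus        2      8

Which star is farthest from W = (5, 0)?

Gemma

Since √ is increasing, it suffices to compare squared distances:
d²(W, Gemma) = (5−18)² + (0−15)² = 169 + 225 = 394
d²(W, Mira) = (5−15)² + (0−11)² = 100 + 121 = 221
d²(W, Cygnus) = (5−3)² + (0−11)² = 4 + 121 = 125
d²(W, Kappa) = (5−1)² + (0−4)² = 16 + 16 = 32
d²(W, Bravo) = (5−14)² + (0−14)² = 81 + 196 = 277
d²(W, Hydra) = (5−10)² + (0−2)² = 25 + 4 = 29
d²(W, Indus) = (5−2)² + (0−8)² = 9 + 64 = 73
The largest is to Gemma.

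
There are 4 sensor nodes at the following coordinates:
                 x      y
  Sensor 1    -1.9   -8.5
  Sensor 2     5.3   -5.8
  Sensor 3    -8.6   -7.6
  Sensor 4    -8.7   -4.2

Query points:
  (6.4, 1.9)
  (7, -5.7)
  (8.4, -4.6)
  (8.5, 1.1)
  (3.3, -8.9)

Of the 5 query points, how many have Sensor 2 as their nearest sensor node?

(6.4, 1.9) — d² to each: Sensor 1:177.05, Sensor 2:60.5, Sensor 3:315.25, Sensor 4:265.22 → nearest is Sensor 2
(7, -5.7) — d² to each: Sensor 1:87.05, Sensor 2:2.9, Sensor 3:246.97, Sensor 4:248.74 → nearest is Sensor 2
(8.4, -4.6) — d² to each: Sensor 1:121.3, Sensor 2:11.05, Sensor 3:298, Sensor 4:292.57 → nearest is Sensor 2
(8.5, 1.1) — d² to each: Sensor 1:200.32, Sensor 2:57.85, Sensor 3:368.1, Sensor 4:323.93 → nearest is Sensor 2
(3.3, -8.9) — d² to each: Sensor 1:27.2, Sensor 2:13.61, Sensor 3:143.3, Sensor 4:166.09 → nearest is Sensor 2
5 of the 5 points have Sensor 2 as nearest.

5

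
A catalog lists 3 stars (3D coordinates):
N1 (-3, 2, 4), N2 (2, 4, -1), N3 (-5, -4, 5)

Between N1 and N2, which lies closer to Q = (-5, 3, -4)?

N2

Compare squared distances:
|QN1|² = (-5−(-3))² + (3−2)² + (-4−4)² = 4 + 1 + 64 = 69
|QN2|² = (-5−2)² + (3−4)² + (-4−(-1))² = 49 + 1 + 9 = 59
69 > 59, so N2 is closer.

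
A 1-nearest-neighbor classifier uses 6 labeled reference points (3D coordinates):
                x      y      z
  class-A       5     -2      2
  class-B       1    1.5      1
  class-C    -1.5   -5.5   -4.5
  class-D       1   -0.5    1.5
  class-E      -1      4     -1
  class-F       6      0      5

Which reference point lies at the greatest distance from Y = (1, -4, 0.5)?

Since √ is increasing, it suffices to compare squared distances:
d²(Y, class-A) = 16 + 4 + 2.25 = 22.25
d²(Y, class-B) = 0 + 30.25 + 0.25 = 30.5
d²(Y, class-C) = 6.25 + 2.25 + 25 = 33.5
d²(Y, class-D) = 0 + 12.25 + 1 = 13.25
d²(Y, class-E) = 4 + 64 + 2.25 = 70.25
d²(Y, class-F) = 25 + 16 + 20.25 = 61.25
The largest is to class-E.

class-E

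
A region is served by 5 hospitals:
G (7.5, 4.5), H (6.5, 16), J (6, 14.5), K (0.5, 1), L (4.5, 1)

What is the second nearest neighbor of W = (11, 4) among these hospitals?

Compare squared distances (the ordering matches that of the actual distances):
|WG|² = 12.25 + 0.25 = 12.5
|WH|² = 20.25 + 144 = 164.25
|WJ|² = 25 + 110.25 = 135.25
|WK|² = 110.25 + 9 = 119.25
|WL|² = 42.25 + 9 = 51.25
Sorted ascending: G, L, K, … — the second-nearest is L.

L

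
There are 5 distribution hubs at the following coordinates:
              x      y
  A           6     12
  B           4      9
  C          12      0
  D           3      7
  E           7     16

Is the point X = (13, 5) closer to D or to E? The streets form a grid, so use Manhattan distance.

d(X,D) = |13−3| + |5−7| = 10 + 2 = 12
d(X,E) = |13−7| + |5−16| = 6 + 11 = 17
12 < 17, so D is closer.

D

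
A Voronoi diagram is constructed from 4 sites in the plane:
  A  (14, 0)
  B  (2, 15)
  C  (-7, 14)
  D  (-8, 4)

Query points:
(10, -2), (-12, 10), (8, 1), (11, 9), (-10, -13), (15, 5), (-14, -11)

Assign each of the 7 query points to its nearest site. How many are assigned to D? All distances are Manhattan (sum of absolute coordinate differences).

2

(10, -2) — d to each: A:6, B:25, C:33, D:24 → nearest is A
(-12, 10) — d to each: A:36, B:19, C:9, D:10 → nearest is C
(8, 1) — d to each: A:7, B:20, C:28, D:19 → nearest is A
(11, 9) — d to each: A:12, B:15, C:23, D:24 → nearest is A
(-10, -13) — d to each: A:37, B:40, C:30, D:19 → nearest is D
(15, 5) — d to each: A:6, B:23, C:31, D:24 → nearest is A
(-14, -11) — d to each: A:39, B:42, C:32, D:21 → nearest is D
2 of the 7 points have D as nearest.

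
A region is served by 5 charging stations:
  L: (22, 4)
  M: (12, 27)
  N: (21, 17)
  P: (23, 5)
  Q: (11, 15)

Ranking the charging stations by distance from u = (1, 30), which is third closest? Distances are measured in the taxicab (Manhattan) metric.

N

d(u,L) = |1−22| + |30−4| = 21 + 26 = 47
d(u,M) = |1−12| + |30−27| = 11 + 3 = 14
d(u,N) = |1−21| + |30−17| = 20 + 13 = 33
d(u,P) = |1−23| + |30−5| = 22 + 25 = 47
d(u,Q) = |1−11| + |30−15| = 10 + 15 = 25
Sorted ascending: M, Q, N, L, … — the third-nearest is N.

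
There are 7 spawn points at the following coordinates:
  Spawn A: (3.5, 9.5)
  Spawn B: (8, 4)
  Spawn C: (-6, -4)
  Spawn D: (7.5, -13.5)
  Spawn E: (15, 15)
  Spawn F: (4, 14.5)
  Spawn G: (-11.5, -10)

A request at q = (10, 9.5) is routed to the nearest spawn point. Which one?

Spawn B

Since √ is increasing, it suffices to compare squared distances:
d²(q, Spawn A) = (10−3.5)² + (9.5−9.5)² = 42.25 + 0 = 42.25
d²(q, Spawn B) = (10−8)² + (9.5−4)² = 4 + 30.25 = 34.25
d²(q, Spawn C) = (10−(-6))² + (9.5−(-4))² = 256 + 182.25 = 438.25
d²(q, Spawn D) = (10−7.5)² + (9.5−(-13.5))² = 6.25 + 529 = 535.25
d²(q, Spawn E) = (10−15)² + (9.5−15)² = 25 + 30.25 = 55.25
d²(q, Spawn F) = (10−4)² + (9.5−14.5)² = 36 + 25 = 61
d²(q, Spawn G) = (10−(-11.5))² + (9.5−(-10))² = 462.25 + 380.25 = 842.5
Spawn B is nearest.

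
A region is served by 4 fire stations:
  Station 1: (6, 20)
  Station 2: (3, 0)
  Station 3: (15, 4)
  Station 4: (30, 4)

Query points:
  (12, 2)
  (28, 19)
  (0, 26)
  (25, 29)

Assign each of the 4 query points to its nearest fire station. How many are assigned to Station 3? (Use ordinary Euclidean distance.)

(12, 2) — d² to each: Station 1:360, Station 2:85, Station 3:13, Station 4:328 → nearest is Station 3
(28, 19) — d² to each: Station 1:485, Station 2:986, Station 3:394, Station 4:229 → nearest is Station 4
(0, 26) — d² to each: Station 1:72, Station 2:685, Station 3:709, Station 4:1384 → nearest is Station 1
(25, 29) — d² to each: Station 1:442, Station 2:1325, Station 3:725, Station 4:650 → nearest is Station 1
1 of the 4 points has Station 3 as nearest.

1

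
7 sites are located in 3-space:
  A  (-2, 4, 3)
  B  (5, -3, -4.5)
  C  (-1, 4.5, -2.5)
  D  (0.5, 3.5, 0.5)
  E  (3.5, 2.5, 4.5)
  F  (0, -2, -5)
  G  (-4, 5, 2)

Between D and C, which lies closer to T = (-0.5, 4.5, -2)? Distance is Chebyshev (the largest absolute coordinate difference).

d(T,D) = max(1, 1, 2.5) = 2.5
d(T,C) = max(0.5, 0, 0.5) = 0.5
2.5 > 0.5, so C is closer.

C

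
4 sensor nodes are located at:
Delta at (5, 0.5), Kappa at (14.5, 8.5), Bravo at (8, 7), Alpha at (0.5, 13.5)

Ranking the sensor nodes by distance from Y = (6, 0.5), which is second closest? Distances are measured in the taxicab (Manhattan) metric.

d(Y, Delta) = |6−5| + |0.5−0.5| = 1 + 0 = 1
d(Y, Kappa) = |6−14.5| + |0.5−8.5| = 8.5 + 8 = 16.5
d(Y, Bravo) = |6−8| + |0.5−7| = 2 + 6.5 = 8.5
d(Y, Alpha) = |6−0.5| + |0.5−13.5| = 5.5 + 13 = 18.5
Sorted ascending: Delta, Bravo, Kappa, … — the second-nearest is Bravo.

Bravo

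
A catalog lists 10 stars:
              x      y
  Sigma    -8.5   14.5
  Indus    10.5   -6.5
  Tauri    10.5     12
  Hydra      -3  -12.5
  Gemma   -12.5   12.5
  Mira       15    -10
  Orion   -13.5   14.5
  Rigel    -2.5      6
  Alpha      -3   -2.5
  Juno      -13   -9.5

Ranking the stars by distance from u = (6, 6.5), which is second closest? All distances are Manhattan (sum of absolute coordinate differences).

Tauri

d(u, Sigma) = |6−(-8.5)| + |6.5−14.5| = 14.5 + 8 = 22.5
d(u, Indus) = |6−10.5| + |6.5−(-6.5)| = 4.5 + 13 = 17.5
d(u, Tauri) = |6−10.5| + |6.5−12| = 4.5 + 5.5 = 10
d(u, Hydra) = |6−(-3)| + |6.5−(-12.5)| = 9 + 19 = 28
d(u, Gemma) = |6−(-12.5)| + |6.5−12.5| = 18.5 + 6 = 24.5
d(u, Mira) = |6−15| + |6.5−(-10)| = 9 + 16.5 = 25.5
d(u, Orion) = |6−(-13.5)| + |6.5−14.5| = 19.5 + 8 = 27.5
d(u, Rigel) = |6−(-2.5)| + |6.5−6| = 8.5 + 0.5 = 9
d(u, Alpha) = |6−(-3)| + |6.5−(-2.5)| = 9 + 9 = 18
d(u, Juno) = |6−(-13)| + |6.5−(-9.5)| = 19 + 16 = 35
Sorted ascending: Rigel, Tauri, Indus, … — the second-nearest is Tauri.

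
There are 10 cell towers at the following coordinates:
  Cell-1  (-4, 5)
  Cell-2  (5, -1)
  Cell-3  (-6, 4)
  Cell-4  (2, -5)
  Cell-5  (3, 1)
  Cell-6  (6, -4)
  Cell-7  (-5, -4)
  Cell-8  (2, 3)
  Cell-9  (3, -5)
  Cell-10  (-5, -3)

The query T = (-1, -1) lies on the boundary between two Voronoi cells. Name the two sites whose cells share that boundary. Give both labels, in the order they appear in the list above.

Squared distances from T to each site:
d²(T, Cell-1) = 9 + 36 = 45
d²(T, Cell-2) = 36 + 0 = 36
d²(T, Cell-3) = 25 + 25 = 50
d²(T, Cell-4) = 9 + 16 = 25
d²(T, Cell-5) = 16 + 4 = 20
d²(T, Cell-6) = 49 + 9 = 58
d²(T, Cell-7) = 16 + 9 = 25
d²(T, Cell-8) = 9 + 16 = 25
d²(T, Cell-9) = 16 + 16 = 32
d²(T, Cell-10) = 16 + 4 = 20
T is equidistant from Cell-5 and Cell-10 (both at squared distance 20), and every other site is strictly farther — so T lies on the Cell-5–Cell-10 Voronoi edge.

Cell-5 and Cell-10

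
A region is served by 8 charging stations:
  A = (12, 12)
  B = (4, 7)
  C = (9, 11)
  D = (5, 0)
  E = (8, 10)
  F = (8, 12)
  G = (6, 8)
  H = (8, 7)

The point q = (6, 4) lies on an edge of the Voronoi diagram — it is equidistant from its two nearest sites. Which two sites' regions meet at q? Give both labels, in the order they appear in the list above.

Squared distances from q to each site:
|qA|² = 36 + 64 = 100
|qB|² = 4 + 9 = 13
|qC|² = 9 + 49 = 58
|qD|² = 1 + 16 = 17
|qE|² = 4 + 36 = 40
|qF|² = 4 + 64 = 68
|qG|² = 0 + 16 = 16
|qH|² = 4 + 9 = 13
q is equidistant from B and H (both at squared distance 13), and every other site is strictly farther — so q lies on the B–H Voronoi edge.

B and H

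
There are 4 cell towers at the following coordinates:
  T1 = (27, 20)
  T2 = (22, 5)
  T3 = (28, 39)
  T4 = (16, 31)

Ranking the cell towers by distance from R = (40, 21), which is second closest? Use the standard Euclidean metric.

T3

Since √ is increasing, it suffices to compare squared distances:
|RT1|² = (40−27)² + (21−20)² = 169 + 1 = 170
|RT2|² = (40−22)² + (21−5)² = 324 + 256 = 580
|RT3|² = (40−28)² + (21−39)² = 144 + 324 = 468
|RT4|² = (40−16)² + (21−31)² = 576 + 100 = 676
Sorted ascending: T1, T3, T2, … — the second-nearest is T3.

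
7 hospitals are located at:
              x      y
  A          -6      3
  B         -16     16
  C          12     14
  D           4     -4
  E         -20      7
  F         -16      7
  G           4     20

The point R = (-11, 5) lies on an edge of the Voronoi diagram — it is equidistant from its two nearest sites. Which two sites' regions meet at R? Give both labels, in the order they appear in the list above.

Squared distances from R to each site:
|RA|² = 25 + 4 = 29
|RB|² = 25 + 121 = 146
|RC|² = 529 + 81 = 610
|RD|² = 225 + 81 = 306
|RE|² = 81 + 4 = 85
|RF|² = 25 + 4 = 29
|RG|² = 225 + 225 = 450
R is equidistant from A and F (both at squared distance 29), and every other site is strictly farther — so R lies on the A–F Voronoi edge.

A and F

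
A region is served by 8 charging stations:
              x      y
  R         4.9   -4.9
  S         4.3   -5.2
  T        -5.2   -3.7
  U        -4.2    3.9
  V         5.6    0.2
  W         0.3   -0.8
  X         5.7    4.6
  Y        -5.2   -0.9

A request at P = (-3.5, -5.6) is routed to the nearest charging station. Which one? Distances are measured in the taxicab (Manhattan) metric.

T

d(P,R) = |-3.5−4.9| + |-5.6−(-4.9)| = 8.4 + 0.7 = 9.1
d(P,S) = |-3.5−4.3| + |-5.6−(-5.2)| = 7.8 + 0.4 = 8.2
d(P,T) = |-3.5−(-5.2)| + |-5.6−(-3.7)| = 1.7 + 1.9 = 3.6
d(P,U) = |-3.5−(-4.2)| + |-5.6−3.9| = 0.7 + 9.5 = 10.2
d(P,V) = |-3.5−5.6| + |-5.6−0.2| = 9.1 + 5.8 = 14.9
d(P,W) = |-3.5−0.3| + |-5.6−(-0.8)| = 3.8 + 4.8 = 8.6
d(P,X) = |-3.5−5.7| + |-5.6−4.6| = 9.2 + 10.2 = 19.4
d(P,Y) = |-3.5−(-5.2)| + |-5.6−(-0.9)| = 1.7 + 4.7 = 6.4
The smallest is to T, so P lies in the Voronoi region of T.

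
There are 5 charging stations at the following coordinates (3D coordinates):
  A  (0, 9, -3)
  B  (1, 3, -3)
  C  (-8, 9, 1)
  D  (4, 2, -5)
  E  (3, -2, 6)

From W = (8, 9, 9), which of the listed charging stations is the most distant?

Squared Euclidean distances:
|WA|² = (8−0)² + (9−9)² + (9−(-3))² = 64 + 0 + 144 = 208
|WB|² = (8−1)² + (9−3)² + (9−(-3))² = 49 + 36 + 144 = 229
|WC|² = (8−(-8))² + (9−9)² + (9−1)² = 256 + 0 + 64 = 320
|WD|² = (8−4)² + (9−2)² + (9−(-5))² = 16 + 49 + 196 = 261
|WE|² = (8−3)² + (9−(-2))² + (9−6)² = 25 + 121 + 9 = 155
The largest is to C.

C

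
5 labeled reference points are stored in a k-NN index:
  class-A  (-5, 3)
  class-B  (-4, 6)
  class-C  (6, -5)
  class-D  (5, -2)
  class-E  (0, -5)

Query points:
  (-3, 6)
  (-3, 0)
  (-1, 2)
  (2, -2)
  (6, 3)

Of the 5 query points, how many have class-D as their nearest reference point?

(-3, 6) — d² to each: class-A:13, class-B:1, class-C:202, class-D:128, class-E:130 → nearest is class-B
(-3, 0) — d² to each: class-A:13, class-B:37, class-C:106, class-D:68, class-E:34 → nearest is class-A
(-1, 2) — d² to each: class-A:17, class-B:25, class-C:98, class-D:52, class-E:50 → nearest is class-A
(2, -2) — d² to each: class-A:74, class-B:100, class-C:25, class-D:9, class-E:13 → nearest is class-D
(6, 3) — d² to each: class-A:121, class-B:109, class-C:64, class-D:26, class-E:100 → nearest is class-D
2 of the 5 points have class-D as nearest.

2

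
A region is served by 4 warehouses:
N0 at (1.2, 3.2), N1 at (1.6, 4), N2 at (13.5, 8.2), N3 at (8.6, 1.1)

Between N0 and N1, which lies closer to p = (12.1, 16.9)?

N1

Compare squared distances:
|pN0|² = (12.1−1.2)² + (16.9−3.2)² = 118.81 + 187.69 = 306.5
|pN1|² = (12.1−1.6)² + (16.9−4)² = 110.25 + 166.41 = 276.66
306.5 > 276.66, so N1 is closer.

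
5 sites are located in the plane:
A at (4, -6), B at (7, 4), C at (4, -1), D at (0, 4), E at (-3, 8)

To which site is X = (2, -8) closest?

Compare squared distances (the ordering matches that of the actual distances):
|XA|² = (2−4)² + (-8−(-6))² = 4 + 4 = 8
|XB|² = (2−7)² + (-8−4)² = 25 + 144 = 169
|XC|² = (2−4)² + (-8−(-1))² = 4 + 49 = 53
|XD|² = (2−0)² + (-8−4)² = 4 + 144 = 148
|XE|² = (2−(-3))² + (-8−8)² = 25 + 256 = 281
A is nearest.

A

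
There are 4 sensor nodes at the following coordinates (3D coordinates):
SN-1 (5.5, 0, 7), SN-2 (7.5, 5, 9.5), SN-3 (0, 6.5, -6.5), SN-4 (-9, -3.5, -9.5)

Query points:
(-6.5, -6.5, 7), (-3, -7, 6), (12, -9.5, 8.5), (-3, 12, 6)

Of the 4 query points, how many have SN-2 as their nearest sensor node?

1

(-6.5, -6.5, 7) — d² to each: SN-1:186.25, SN-2:334.5, SN-3:393.5, SN-4:287.5 → nearest is SN-1
(-3, -7, 6) — d² to each: SN-1:122.25, SN-2:266.5, SN-3:347.5, SN-4:288.5 → nearest is SN-1
(12, -9.5, 8.5) — d² to each: SN-1:134.75, SN-2:231.5, SN-3:625, SN-4:801 → nearest is SN-1
(-3, 12, 6) — d² to each: SN-1:217.25, SN-2:171.5, SN-3:195.5, SN-4:516.5 → nearest is SN-2
1 of the 4 points has SN-2 as nearest.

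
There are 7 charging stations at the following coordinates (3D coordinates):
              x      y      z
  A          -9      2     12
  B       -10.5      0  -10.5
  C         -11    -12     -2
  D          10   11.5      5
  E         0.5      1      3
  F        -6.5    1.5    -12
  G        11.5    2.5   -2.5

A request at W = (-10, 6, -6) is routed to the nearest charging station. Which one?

B

Since √ is increasing, it suffices to compare squared distances:
|WA|² = (-10−(-9))² + (6−2)² + (-6−12)² = 1 + 16 + 324 = 341
|WB|² = (-10−(-10.5))² + (6−0)² + (-6−(-10.5))² = 0.25 + 36 + 20.25 = 56.5
|WC|² = (-10−(-11))² + (6−(-12))² + (-6−(-2))² = 1 + 324 + 16 = 341
|WD|² = (-10−10)² + (6−11.5)² + (-6−5)² = 400 + 30.25 + 121 = 551.25
|WE|² = (-10−0.5)² + (6−1)² + (-6−3)² = 110.25 + 25 + 81 = 216.25
|WF|² = (-10−(-6.5))² + (6−1.5)² + (-6−(-12))² = 12.25 + 20.25 + 36 = 68.5
|WG|² = (-10−11.5)² + (6−2.5)² + (-6−(-2.5))² = 462.25 + 12.25 + 12.25 = 486.75
B is nearest.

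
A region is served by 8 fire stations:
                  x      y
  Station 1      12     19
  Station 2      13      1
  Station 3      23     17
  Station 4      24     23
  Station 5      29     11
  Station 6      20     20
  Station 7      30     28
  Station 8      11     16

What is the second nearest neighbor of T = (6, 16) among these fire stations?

Squared Euclidean distances:
d²(T, Station 1) = 36 + 9 = 45
d²(T, Station 2) = 49 + 225 = 274
d²(T, Station 3) = 289 + 1 = 290
d²(T, Station 4) = 324 + 49 = 373
d²(T, Station 5) = 529 + 25 = 554
d²(T, Station 6) = 196 + 16 = 212
d²(T, Station 7) = 576 + 144 = 720
d²(T, Station 8) = 25 + 0 = 25
Sorted ascending: Station 8, Station 1, Station 6, … — the second-nearest is Station 1.

Station 1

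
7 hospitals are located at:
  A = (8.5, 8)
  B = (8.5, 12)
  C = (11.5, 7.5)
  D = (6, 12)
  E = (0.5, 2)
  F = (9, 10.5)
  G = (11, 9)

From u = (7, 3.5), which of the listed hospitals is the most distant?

B

Since √ is increasing, it suffices to compare squared distances:
|uA|² = 2.25 + 20.25 = 22.5
|uB|² = 2.25 + 72.25 = 74.5
|uC|² = 20.25 + 16 = 36.25
|uD|² = 1 + 72.25 = 73.25
|uE|² = 42.25 + 2.25 = 44.5
|uF|² = 4 + 49 = 53
|uG|² = 16 + 30.25 = 46.25
The largest is to B.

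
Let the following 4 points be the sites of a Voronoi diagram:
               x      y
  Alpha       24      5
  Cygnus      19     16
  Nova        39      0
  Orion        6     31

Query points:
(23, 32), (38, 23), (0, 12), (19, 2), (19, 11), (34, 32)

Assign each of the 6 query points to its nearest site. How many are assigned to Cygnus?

5

(23, 32) — d² to each: Alpha:730, Cygnus:272, Nova:1280, Orion:290 → nearest is Cygnus
(38, 23) — d² to each: Alpha:520, Cygnus:410, Nova:530, Orion:1088 → nearest is Cygnus
(0, 12) — d² to each: Alpha:625, Cygnus:377, Nova:1665, Orion:397 → nearest is Cygnus
(19, 2) — d² to each: Alpha:34, Cygnus:196, Nova:404, Orion:1010 → nearest is Alpha
(19, 11) — d² to each: Alpha:61, Cygnus:25, Nova:521, Orion:569 → nearest is Cygnus
(34, 32) — d² to each: Alpha:829, Cygnus:481, Nova:1049, Orion:785 → nearest is Cygnus
5 of the 6 points have Cygnus as nearest.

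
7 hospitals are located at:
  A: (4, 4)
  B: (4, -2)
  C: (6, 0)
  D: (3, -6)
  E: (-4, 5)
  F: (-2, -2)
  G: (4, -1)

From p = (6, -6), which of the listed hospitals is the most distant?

E

Compare squared distances (the ordering matches that of the actual distances):
|pA|² = 4 + 100 = 104
|pB|² = 4 + 16 = 20
|pC|² = 0 + 36 = 36
|pD|² = 9 + 0 = 9
|pE|² = 100 + 121 = 221
|pF|² = 64 + 16 = 80
|pG|² = 4 + 25 = 29
The largest is to E.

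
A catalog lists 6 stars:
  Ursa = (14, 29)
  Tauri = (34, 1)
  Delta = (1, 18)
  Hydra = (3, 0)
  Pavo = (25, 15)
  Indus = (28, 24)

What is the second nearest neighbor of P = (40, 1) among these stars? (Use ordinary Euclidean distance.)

Compare squared distances (the ordering matches that of the actual distances):
d²(P, Ursa) = 676 + 784 = 1460
d²(P, Tauri) = 36 + 0 = 36
d²(P, Delta) = 1521 + 289 = 1810
d²(P, Hydra) = 1369 + 1 = 1370
d²(P, Pavo) = 225 + 196 = 421
d²(P, Indus) = 144 + 529 = 673
Sorted ascending: Tauri, Pavo, Indus, … — the second-nearest is Pavo.

Pavo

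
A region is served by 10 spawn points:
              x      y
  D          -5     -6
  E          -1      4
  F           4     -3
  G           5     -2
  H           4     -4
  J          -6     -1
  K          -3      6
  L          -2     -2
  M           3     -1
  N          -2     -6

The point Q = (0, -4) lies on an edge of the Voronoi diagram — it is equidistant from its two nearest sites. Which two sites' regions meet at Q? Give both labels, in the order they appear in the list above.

L and N

Squared distances from Q to each site:
|QD|² = (0−(-5))² + (-4−(-6))² = 25 + 4 = 29
|QE|² = (0−(-1))² + (-4−4)² = 1 + 64 = 65
|QF|² = (0−4)² + (-4−(-3))² = 16 + 1 = 17
|QG|² = (0−5)² + (-4−(-2))² = 25 + 4 = 29
|QH|² = (0−4)² + (-4−(-4))² = 16 + 0 = 16
|QJ|² = (0−(-6))² + (-4−(-1))² = 36 + 9 = 45
|QK|² = (0−(-3))² + (-4−6)² = 9 + 100 = 109
|QL|² = (0−(-2))² + (-4−(-2))² = 4 + 4 = 8
|QM|² = (0−3)² + (-4−(-1))² = 9 + 9 = 18
|QN|² = (0−(-2))² + (-4−(-6))² = 4 + 4 = 8
Q is equidistant from L and N (both at squared distance 8), and every other site is strictly farther — so Q lies on the L–N Voronoi edge.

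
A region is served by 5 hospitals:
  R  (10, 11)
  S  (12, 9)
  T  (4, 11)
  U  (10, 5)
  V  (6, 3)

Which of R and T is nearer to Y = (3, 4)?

T

Compare squared distances:
|YR|² = (3−10)² + (4−11)² = 49 + 49 = 98
|YT|² = (3−4)² + (4−11)² = 1 + 49 = 50
98 > 50, so T is closer.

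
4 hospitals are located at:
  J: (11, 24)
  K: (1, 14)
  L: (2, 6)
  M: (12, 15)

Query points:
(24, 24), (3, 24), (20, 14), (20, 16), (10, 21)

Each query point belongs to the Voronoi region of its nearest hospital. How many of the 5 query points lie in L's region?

(24, 24) — d² to each: J:169, K:629, L:808, M:225 → nearest is J
(3, 24) — d² to each: J:64, K:104, L:325, M:162 → nearest is J
(20, 14) — d² to each: J:181, K:361, L:388, M:65 → nearest is M
(20, 16) — d² to each: J:145, K:365, L:424, M:65 → nearest is M
(10, 21) — d² to each: J:10, K:130, L:289, M:40 → nearest is J
0 of the 5 points have L as nearest.

0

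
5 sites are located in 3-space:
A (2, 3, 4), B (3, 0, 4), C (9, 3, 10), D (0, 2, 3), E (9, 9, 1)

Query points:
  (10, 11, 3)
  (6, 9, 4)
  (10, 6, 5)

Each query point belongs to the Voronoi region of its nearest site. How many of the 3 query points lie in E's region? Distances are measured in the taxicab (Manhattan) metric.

(10, 11, 3) — d to each: A:17, B:19, C:16, D:19, E:5 → nearest is E
(6, 9, 4) — d to each: A:10, B:12, C:15, D:14, E:6 → nearest is E
(10, 6, 5) — d to each: A:12, B:14, C:9, D:16, E:8 → nearest is E
3 of the 3 points have E as nearest.

3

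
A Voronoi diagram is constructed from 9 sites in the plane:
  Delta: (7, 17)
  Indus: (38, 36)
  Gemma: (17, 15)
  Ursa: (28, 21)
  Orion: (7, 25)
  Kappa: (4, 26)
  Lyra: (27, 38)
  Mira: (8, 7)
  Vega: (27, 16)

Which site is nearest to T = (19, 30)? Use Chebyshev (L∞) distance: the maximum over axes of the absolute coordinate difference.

d(T, Delta) = max(12, 13) = 13
d(T, Indus) = max(19, 6) = 19
d(T, Gemma) = max(2, 15) = 15
d(T, Ursa) = max(9, 9) = 9
d(T, Orion) = max(12, 5) = 12
d(T, Kappa) = max(15, 4) = 15
d(T, Lyra) = max(8, 8) = 8
d(T, Mira) = max(11, 23) = 23
d(T, Vega) = max(8, 14) = 14
The smallest is to Lyra, so T lies in the Voronoi region of Lyra.

Lyra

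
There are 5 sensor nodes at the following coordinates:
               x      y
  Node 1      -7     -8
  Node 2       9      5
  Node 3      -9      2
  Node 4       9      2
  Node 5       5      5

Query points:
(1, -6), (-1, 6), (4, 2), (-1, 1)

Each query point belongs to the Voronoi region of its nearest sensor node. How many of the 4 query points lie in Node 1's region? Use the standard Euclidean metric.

(1, -6) — d² to each: Node 1:68, Node 2:185, Node 3:164, Node 4:128, Node 5:137 → nearest is Node 1
(-1, 6) — d² to each: Node 1:232, Node 2:101, Node 3:80, Node 4:116, Node 5:37 → nearest is Node 5
(4, 2) — d² to each: Node 1:221, Node 2:34, Node 3:169, Node 4:25, Node 5:10 → nearest is Node 5
(-1, 1) — d² to each: Node 1:117, Node 2:116, Node 3:65, Node 4:101, Node 5:52 → nearest is Node 5
1 of the 4 points has Node 1 as nearest.

1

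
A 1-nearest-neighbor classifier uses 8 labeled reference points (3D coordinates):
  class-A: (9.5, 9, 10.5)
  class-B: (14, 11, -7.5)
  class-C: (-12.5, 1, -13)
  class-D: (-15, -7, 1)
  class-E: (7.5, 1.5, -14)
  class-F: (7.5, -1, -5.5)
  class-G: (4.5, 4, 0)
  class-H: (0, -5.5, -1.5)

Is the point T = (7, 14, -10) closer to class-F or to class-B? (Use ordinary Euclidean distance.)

Compare squared distances:
d²(T, class-F) = (7−7.5)² + (14−(-1))² + (-10−(-5.5))² = 0.25 + 225 + 20.25 = 245.5
d²(T, class-B) = (7−14)² + (14−11)² + (-10−(-7.5))² = 49 + 9 + 6.25 = 64.25
245.5 > 64.25, so class-B is closer.

class-B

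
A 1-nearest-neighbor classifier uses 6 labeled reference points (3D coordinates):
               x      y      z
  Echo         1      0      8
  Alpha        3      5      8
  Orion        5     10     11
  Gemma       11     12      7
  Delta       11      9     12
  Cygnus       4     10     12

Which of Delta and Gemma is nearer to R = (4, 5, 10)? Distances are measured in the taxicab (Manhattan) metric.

d(R, Delta) = |4−11| + |5−9| + |10−12| = 7 + 4 + 2 = 13
d(R, Gemma) = |4−11| + |5−12| + |10−7| = 7 + 7 + 3 = 17
13 < 17, so Delta is closer.

Delta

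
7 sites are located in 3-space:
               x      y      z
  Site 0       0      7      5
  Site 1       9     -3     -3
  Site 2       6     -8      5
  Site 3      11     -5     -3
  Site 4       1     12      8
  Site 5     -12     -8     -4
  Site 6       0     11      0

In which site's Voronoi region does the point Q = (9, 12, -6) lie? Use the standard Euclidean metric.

Squared Euclidean distances:
d²(Q, Site 0) = (9−0)² + (12−7)² + (-6−5)² = 81 + 25 + 121 = 227
d²(Q, Site 1) = (9−9)² + (12−(-3))² + (-6−(-3))² = 0 + 225 + 9 = 234
d²(Q, Site 2) = (9−6)² + (12−(-8))² + (-6−5)² = 9 + 400 + 121 = 530
d²(Q, Site 3) = (9−11)² + (12−(-5))² + (-6−(-3))² = 4 + 289 + 9 = 302
d²(Q, Site 4) = (9−1)² + (12−12)² + (-6−8)² = 64 + 0 + 196 = 260
d²(Q, Site 5) = (9−(-12))² + (12−(-8))² + (-6−(-4))² = 441 + 400 + 4 = 845
d²(Q, Site 6) = (9−0)² + (12−11)² + (-6−0)² = 81 + 1 + 36 = 118
The smallest is to Site 6, so Q lies in the Voronoi region of Site 6.

Site 6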